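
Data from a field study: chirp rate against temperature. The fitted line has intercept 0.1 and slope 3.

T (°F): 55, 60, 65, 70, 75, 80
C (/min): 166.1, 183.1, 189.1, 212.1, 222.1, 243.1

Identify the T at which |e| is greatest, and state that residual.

T = 65, e = -6

T=55: ŷ = 0.1 + 3·55 = 165.1; e = 166.1 − 165.1 = 1
T=60: ŷ = 0.1 + 3·60 = 180.1; e = 183.1 − 180.1 = 3
T=65: ŷ = 0.1 + 3·65 = 195.1; e = 189.1 − 195.1 = -6
T=70: ŷ = 0.1 + 3·70 = 210.1; e = 212.1 − 210.1 = 2
T=75: ŷ = 0.1 + 3·75 = 225.1; e = 222.1 − 225.1 = -3
T=80: ŷ = 0.1 + 3·80 = 240.1; e = 243.1 − 240.1 = 3
Largest |e| is 6 at T = 65, residual -6.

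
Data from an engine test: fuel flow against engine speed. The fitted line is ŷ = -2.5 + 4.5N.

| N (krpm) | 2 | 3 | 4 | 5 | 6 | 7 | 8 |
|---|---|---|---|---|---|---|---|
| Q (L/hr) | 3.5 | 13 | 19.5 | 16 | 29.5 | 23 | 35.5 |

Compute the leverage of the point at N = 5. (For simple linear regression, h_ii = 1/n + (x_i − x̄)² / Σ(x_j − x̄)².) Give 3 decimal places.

h = 0.143

N̄ = (2 + 3 + 4 + 5 + 6 + 7 + 8)/7 = 5
Σ(N − N̄)² = 9 + 4 + 1 + 0 + 1 + 4 + 9 = 28
h = 1/7 + (0)²/28 = 0.142857 + 0 = 0.143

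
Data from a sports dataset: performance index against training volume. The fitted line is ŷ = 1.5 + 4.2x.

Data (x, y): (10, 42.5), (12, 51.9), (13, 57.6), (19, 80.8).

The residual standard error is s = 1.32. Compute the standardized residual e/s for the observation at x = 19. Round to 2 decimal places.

ŷ = 1.5 + 4.2·19 = 81.3
e = 80.8 − 81.3 = -0.5
e/s = -0.5 / 1.32 = -0.38

-0.38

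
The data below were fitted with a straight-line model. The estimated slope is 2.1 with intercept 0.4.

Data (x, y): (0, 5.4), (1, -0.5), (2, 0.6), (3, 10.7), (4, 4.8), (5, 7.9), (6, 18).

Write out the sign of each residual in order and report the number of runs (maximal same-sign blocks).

x=0: ŷ = 0.4 + 2.1·0 = 0.4; e = 5.4 − 0.4 = 5
x=1: ŷ = 0.4 + 2.1·1 = 2.5; e = -0.5 − 2.5 = -3
x=2: ŷ = 0.4 + 2.1·2 = 4.6; e = 0.6 − 4.6 = -4
x=3: ŷ = 0.4 + 2.1·3 = 6.7; e = 10.7 − 6.7 = 4
x=4: ŷ = 0.4 + 2.1·4 = 8.8; e = 4.8 − 8.8 = -4
x=5: ŷ = 0.4 + 2.1·5 = 10.9; e = 7.9 − 10.9 = -3
x=6: ŷ = 0.4 + 2.1·6 = 13; e = 18 − 13 = 5
Signs: + − − + − − +
Runs: +×1, −×2, +×1, −×2, +×1 → 5

5 runs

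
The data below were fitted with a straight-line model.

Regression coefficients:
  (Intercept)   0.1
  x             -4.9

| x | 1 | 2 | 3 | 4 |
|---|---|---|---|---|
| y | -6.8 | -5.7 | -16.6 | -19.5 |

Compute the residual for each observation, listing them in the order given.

-2, 4, -2, 0

x=1: ŷ = 0.1 − 4.9·1 = -4.8; e = -6.8 − (-4.8) = -2
x=2: ŷ = 0.1 − 4.9·2 = -9.7; e = -5.7 − (-9.7) = 4
x=3: ŷ = 0.1 − 4.9·3 = -14.6; e = -16.6 − (-14.6) = -2
x=4: ŷ = 0.1 − 4.9·4 = -19.5; e = -19.5 − (-19.5) = 0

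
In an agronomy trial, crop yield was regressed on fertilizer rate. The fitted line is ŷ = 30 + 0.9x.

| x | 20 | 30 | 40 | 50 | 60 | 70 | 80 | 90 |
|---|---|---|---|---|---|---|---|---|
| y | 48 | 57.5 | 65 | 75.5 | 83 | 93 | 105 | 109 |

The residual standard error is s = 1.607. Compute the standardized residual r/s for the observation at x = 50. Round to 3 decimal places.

0.311

ŷ = 30 + 0.9·50 = 75
r = 75.5 − 75 = 0.5
r/s = 0.5 / 1.607 = 0.311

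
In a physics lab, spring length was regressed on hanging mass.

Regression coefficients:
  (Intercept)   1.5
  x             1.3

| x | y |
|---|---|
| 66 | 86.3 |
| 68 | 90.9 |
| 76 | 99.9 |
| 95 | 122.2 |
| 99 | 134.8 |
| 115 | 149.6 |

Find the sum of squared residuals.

SSE = 33.12

x=66: ŷ = 1.5 + 1.3·66 = 87.3; r = 86.3 − 87.3 = -1
x=68: ŷ = 1.5 + 1.3·68 = 89.9; r = 90.9 − 89.9 = 1
x=76: ŷ = 1.5 + 1.3·76 = 100.3; r = 99.9 − 100.3 = -0.4
x=95: ŷ = 1.5 + 1.3·95 = 125; r = 122.2 − 125 = -2.8
x=99: ŷ = 1.5 + 1.3·99 = 130.2; r = 134.8 − 130.2 = 4.6
x=115: ŷ = 1.5 + 1.3·115 = 151; r = 149.6 − 151 = -1.4
SSE = 1 + 1 + 0.16 + 7.84 + 21.16 + 1.96 = 33.12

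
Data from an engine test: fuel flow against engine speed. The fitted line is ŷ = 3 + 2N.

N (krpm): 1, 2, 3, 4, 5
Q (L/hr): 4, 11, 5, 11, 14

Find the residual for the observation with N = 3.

e = -4

ŷ = 3 + 2·3 = 9
e = 5 − 9 = -4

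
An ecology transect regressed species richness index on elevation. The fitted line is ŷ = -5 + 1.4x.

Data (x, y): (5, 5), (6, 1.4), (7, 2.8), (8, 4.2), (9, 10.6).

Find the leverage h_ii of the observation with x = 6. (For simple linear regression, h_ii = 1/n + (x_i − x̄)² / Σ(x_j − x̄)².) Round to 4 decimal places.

h = 0.3000

x̄ = (5 + 6 + 7 + 8 + 9)/5 = 7
Σ(x − x̄)² = 4 + 1 + 0 + 1 + 4 = 10
h = 1/5 + (-1)²/10 = 0.2 + 0.1 = 0.3000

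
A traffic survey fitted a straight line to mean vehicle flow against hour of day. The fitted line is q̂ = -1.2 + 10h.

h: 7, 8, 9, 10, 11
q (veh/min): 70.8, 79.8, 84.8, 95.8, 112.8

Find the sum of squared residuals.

SSE = 46

h=7: q̂ = -1.2 + 10·7 = 68.8; r = 70.8 − 68.8 = 2
h=8: q̂ = -1.2 + 10·8 = 78.8; r = 79.8 − 78.8 = 1
h=9: q̂ = -1.2 + 10·9 = 88.8; r = 84.8 − 88.8 = -4
h=10: q̂ = -1.2 + 10·10 = 98.8; r = 95.8 − 98.8 = -3
h=11: q̂ = -1.2 + 10·11 = 108.8; r = 112.8 − 108.8 = 4
SSE = 4 + 1 + 16 + 9 + 16 = 46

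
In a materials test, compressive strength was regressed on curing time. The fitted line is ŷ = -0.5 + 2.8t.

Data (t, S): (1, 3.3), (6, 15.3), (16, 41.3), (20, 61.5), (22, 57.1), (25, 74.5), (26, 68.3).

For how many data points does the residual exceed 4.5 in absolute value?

2

t=1: ŷ = -0.5 + 2.8·1 = 2.3; r = 3.3 − 2.3 = 1
t=6: ŷ = -0.5 + 2.8·6 = 16.3; r = 15.3 − 16.3 = -1
t=16: ŷ = -0.5 + 2.8·16 = 44.3; r = 41.3 − 44.3 = -3
t=20: ŷ = -0.5 + 2.8·20 = 55.5; r = 61.5 − 55.5 = 6
t=22: ŷ = -0.5 + 2.8·22 = 61.1; r = 57.1 − 61.1 = -4
t=25: ŷ = -0.5 + 2.8·25 = 69.5; r = 74.5 − 69.5 = 5
t=26: ŷ = -0.5 + 2.8·26 = 72.3; r = 68.3 − 72.3 = -4
|r| > 4.5: t=20 (|r|=6), t=25 (|r|=5) → 2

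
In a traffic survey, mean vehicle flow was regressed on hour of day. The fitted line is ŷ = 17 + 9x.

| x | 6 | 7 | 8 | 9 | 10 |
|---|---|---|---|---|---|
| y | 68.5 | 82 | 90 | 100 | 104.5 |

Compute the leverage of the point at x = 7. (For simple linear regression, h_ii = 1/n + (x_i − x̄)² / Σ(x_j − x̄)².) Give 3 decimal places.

h = 0.300

x̄ = (6 + 7 + 8 + 9 + 10)/5 = 8
Σ(x − x̄)² = 4 + 1 + 0 + 1 + 4 = 10
h = 1/5 + (-1)²/10 = 0.2 + 0.1 = 0.300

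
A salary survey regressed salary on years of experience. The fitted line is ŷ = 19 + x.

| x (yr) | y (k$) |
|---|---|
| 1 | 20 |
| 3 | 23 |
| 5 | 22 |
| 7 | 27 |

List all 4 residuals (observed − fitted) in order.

x=1: ŷ = 19 + 1 = 20; r = 20 − 20 = 0
x=3: ŷ = 19 + 3 = 22; r = 23 − 22 = 1
x=5: ŷ = 19 + 5 = 24; r = 22 − 24 = -2
x=7: ŷ = 19 + 7 = 26; r = 27 − 26 = 1

0, 1, -2, 1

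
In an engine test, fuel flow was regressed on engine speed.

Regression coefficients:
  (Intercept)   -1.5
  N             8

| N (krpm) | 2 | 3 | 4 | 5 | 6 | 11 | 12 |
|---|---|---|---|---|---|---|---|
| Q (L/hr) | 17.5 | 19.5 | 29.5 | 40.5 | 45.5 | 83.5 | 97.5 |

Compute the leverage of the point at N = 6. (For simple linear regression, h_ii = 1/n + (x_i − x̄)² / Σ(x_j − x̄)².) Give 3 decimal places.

h = 0.143

N̄ = (2 + 3 + 4 + 5 + 6 + 11 + 12)/7 = 6.14286
Σ(N − N̄)² = 17.1633 + 9.87755 + 4.59184 + 1.30612 + 0.0204082 + 23.5918 + 34.3061 = 90.8571
h = 1/7 + (-0.142857)²/90.8571 = 0.142857 + 0.000224618 = 0.143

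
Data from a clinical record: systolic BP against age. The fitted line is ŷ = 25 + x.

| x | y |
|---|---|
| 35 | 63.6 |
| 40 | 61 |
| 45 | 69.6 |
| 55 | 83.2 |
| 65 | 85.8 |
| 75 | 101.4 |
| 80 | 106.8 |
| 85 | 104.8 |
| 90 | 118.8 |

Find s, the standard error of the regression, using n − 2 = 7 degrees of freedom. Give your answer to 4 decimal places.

x=35: ŷ = 25 + 35 = 60; e = 63.6 − 60 = 3.6
x=40: ŷ = 25 + 40 = 65; e = 61 − 65 = -4
x=45: ŷ = 25 + 45 = 70; e = 69.6 − 70 = -0.4
x=55: ŷ = 25 + 55 = 80; e = 83.2 − 80 = 3.2
x=65: ŷ = 25 + 65 = 90; e = 85.8 − 90 = -4.2
x=75: ŷ = 25 + 75 = 100; e = 101.4 − 100 = 1.4
x=80: ŷ = 25 + 80 = 105; e = 106.8 − 105 = 1.8
x=85: ŷ = 25 + 85 = 110; e = 104.8 − 110 = -5.2
x=90: ŷ = 25 + 90 = 115; e = 118.8 − 115 = 3.8
SSE = 12.96 + 16 + 0.16 + 10.24 + 17.64 + 1.96 + 3.24 + 27.04 + 14.44 = 103.68
s = √(103.68/7) = √14.8114 ≈ 3.8486

s = 3.8486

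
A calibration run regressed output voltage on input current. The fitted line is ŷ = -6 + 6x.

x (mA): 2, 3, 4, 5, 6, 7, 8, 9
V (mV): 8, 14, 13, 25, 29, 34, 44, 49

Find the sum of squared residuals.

SSE = 44

x=2: ŷ = -6 + 6·2 = 6; e = 8 − 6 = 2
x=3: ŷ = -6 + 6·3 = 12; e = 14 − 12 = 2
x=4: ŷ = -6 + 6·4 = 18; e = 13 − 18 = -5
x=5: ŷ = -6 + 6·5 = 24; e = 25 − 24 = 1
x=6: ŷ = -6 + 6·6 = 30; e = 29 − 30 = -1
x=7: ŷ = -6 + 6·7 = 36; e = 34 − 36 = -2
x=8: ŷ = -6 + 6·8 = 42; e = 44 − 42 = 2
x=9: ŷ = -6 + 6·9 = 48; e = 49 − 48 = 1
SSE = 4 + 4 + 25 + 1 + 1 + 4 + 4 + 1 = 44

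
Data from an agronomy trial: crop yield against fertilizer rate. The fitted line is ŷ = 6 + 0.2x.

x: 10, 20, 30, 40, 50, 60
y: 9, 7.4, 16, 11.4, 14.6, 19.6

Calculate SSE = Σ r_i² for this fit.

SSE = 35.04

x=10: ŷ = 6 + 0.2·10 = 8; r = 9 − 8 = 1
x=20: ŷ = 6 + 0.2·20 = 10; r = 7.4 − 10 = -2.6
x=30: ŷ = 6 + 0.2·30 = 12; r = 16 − 12 = 4
x=40: ŷ = 6 + 0.2·40 = 14; r = 11.4 − 14 = -2.6
x=50: ŷ = 6 + 0.2·50 = 16; r = 14.6 − 16 = -1.4
x=60: ŷ = 6 + 0.2·60 = 18; r = 19.6 − 18 = 1.6
SSE = 1 + 6.76 + 16 + 6.76 + 1.96 + 2.56 = 35.04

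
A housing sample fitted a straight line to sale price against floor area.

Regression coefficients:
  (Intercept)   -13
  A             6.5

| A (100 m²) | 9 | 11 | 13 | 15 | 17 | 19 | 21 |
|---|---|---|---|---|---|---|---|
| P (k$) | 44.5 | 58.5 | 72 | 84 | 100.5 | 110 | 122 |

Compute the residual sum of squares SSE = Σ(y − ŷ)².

SSE = 13

A=9: ŷ = -13 + 6.5·9 = 45.5; e = 44.5 − 45.5 = -1
A=11: ŷ = -13 + 6.5·11 = 58.5; e = 58.5 − 58.5 = 0
A=13: ŷ = -13 + 6.5·13 = 71.5; e = 72 − 71.5 = 0.5
A=15: ŷ = -13 + 6.5·15 = 84.5; e = 84 − 84.5 = -0.5
A=17: ŷ = -13 + 6.5·17 = 97.5; e = 100.5 − 97.5 = 3
A=19: ŷ = -13 + 6.5·19 = 110.5; e = 110 − 110.5 = -0.5
A=21: ŷ = -13 + 6.5·21 = 123.5; e = 122 − 123.5 = -1.5
SSE = 1 + 0 + 0.25 + 0.25 + 9 + 0.25 + 2.25 = 13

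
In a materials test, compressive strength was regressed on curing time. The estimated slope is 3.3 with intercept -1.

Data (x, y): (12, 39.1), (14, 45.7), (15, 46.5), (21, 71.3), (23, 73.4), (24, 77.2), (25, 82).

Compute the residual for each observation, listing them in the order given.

0.5, 0.5, -2, 3, -1.5, -1, 0.5

x=12: ŷ = -1 + 3.3·12 = 38.6; r = 39.1 − 38.6 = 0.5
x=14: ŷ = -1 + 3.3·14 = 45.2; r = 45.7 − 45.2 = 0.5
x=15: ŷ = -1 + 3.3·15 = 48.5; r = 46.5 − 48.5 = -2
x=21: ŷ = -1 + 3.3·21 = 68.3; r = 71.3 − 68.3 = 3
x=23: ŷ = -1 + 3.3·23 = 74.9; r = 73.4 − 74.9 = -1.5
x=24: ŷ = -1 + 3.3·24 = 78.2; r = 77.2 − 78.2 = -1
x=25: ŷ = -1 + 3.3·25 = 81.5; r = 82 − 81.5 = 0.5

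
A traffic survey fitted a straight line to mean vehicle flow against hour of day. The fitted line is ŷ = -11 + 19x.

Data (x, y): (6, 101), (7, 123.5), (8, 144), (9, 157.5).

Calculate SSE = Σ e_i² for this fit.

x=6: ŷ = -11 + 19·6 = 103; e = 101 − 103 = -2
x=7: ŷ = -11 + 19·7 = 122; e = 123.5 − 122 = 1.5
x=8: ŷ = -11 + 19·8 = 141; e = 144 − 141 = 3
x=9: ŷ = -11 + 19·9 = 160; e = 157.5 − 160 = -2.5
SSE = 4 + 2.25 + 9 + 6.25 = 21.5

SSE = 21.5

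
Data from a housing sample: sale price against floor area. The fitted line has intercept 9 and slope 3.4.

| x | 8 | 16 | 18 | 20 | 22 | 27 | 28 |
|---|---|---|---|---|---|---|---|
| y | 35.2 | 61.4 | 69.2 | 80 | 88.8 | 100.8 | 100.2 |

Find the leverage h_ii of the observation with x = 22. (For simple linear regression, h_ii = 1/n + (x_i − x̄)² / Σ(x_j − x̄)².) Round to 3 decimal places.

x̄ = (8 + 16 + 18 + 20 + 22 + 27 + 28)/7 = 19.8571
Σ(x − x̄)² = 140.592 + 14.8776 + 3.44898 + 0.0204082 + 4.59184 + 51.0204 + 66.3061 = 280.857
h = 1/7 + (2.14286)²/280.857 = 0.142857 + 0.0163494 = 0.159

h = 0.159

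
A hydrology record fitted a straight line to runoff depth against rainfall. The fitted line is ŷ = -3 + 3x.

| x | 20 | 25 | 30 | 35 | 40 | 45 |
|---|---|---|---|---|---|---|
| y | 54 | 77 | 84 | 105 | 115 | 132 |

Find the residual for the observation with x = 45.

r = 0

ŷ = -3 + 3·45 = 132
r = 132 − 132 = 0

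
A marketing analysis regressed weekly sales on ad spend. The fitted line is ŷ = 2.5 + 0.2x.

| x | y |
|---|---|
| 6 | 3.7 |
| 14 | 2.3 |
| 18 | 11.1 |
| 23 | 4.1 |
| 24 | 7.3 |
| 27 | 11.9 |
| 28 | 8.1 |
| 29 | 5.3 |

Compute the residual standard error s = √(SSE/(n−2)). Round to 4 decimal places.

x=6: ŷ = 2.5 + 0.2·6 = 3.7; r = 3.7 − 3.7 = 0
x=14: ŷ = 2.5 + 0.2·14 = 5.3; r = 2.3 − 5.3 = -3
x=18: ŷ = 2.5 + 0.2·18 = 6.1; r = 11.1 − 6.1 = 5
x=23: ŷ = 2.5 + 0.2·23 = 7.1; r = 4.1 − 7.1 = -3
x=24: ŷ = 2.5 + 0.2·24 = 7.3; r = 7.3 − 7.3 = 0
x=27: ŷ = 2.5 + 0.2·27 = 7.9; r = 11.9 − 7.9 = 4
x=28: ŷ = 2.5 + 0.2·28 = 8.1; r = 8.1 − 8.1 = 0
x=29: ŷ = 2.5 + 0.2·29 = 8.3; r = 5.3 − 8.3 = -3
SSE = 0 + 9 + 25 + 9 + 0 + 16 + 0 + 9 = 68
s = √(68/6) = √11.3333 ≈ 3.3665

s = 3.3665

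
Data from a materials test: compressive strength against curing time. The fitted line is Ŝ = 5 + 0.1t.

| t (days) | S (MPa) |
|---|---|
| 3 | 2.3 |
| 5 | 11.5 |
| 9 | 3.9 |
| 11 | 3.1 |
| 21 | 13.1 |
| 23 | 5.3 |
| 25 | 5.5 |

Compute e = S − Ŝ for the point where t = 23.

e = -2

Ŝ = 5 + 0.1·23 = 7.3
e = 5.3 − 7.3 = -2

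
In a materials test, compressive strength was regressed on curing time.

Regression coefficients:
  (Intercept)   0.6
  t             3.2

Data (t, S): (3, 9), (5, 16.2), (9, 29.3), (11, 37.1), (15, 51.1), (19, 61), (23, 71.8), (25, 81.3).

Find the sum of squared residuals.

SSE = 15.96

t=3: Ŝ = 0.6 + 3.2·3 = 10.2; r = 9 − 10.2 = -1.2
t=5: Ŝ = 0.6 + 3.2·5 = 16.6; r = 16.2 − 16.6 = -0.4
t=9: Ŝ = 0.6 + 3.2·9 = 29.4; r = 29.3 − 29.4 = -0.1
t=11: Ŝ = 0.6 + 3.2·11 = 35.8; r = 37.1 − 35.8 = 1.3
t=15: Ŝ = 0.6 + 3.2·15 = 48.6; r = 51.1 − 48.6 = 2.5
t=19: Ŝ = 0.6 + 3.2·19 = 61.4; r = 61 − 61.4 = -0.4
t=23: Ŝ = 0.6 + 3.2·23 = 74.2; r = 71.8 − 74.2 = -2.4
t=25: Ŝ = 0.6 + 3.2·25 = 80.6; r = 81.3 − 80.6 = 0.7
SSE = 1.44 + 0.16 + 0.01 + 1.69 + 6.25 + 0.16 + 5.76 + 0.49 = 15.96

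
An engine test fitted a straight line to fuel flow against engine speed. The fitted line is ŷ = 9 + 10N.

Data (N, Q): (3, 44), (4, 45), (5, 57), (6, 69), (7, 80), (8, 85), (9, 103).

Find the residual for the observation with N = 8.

ŷ = 9 + 10·8 = 89
e = 85 − 89 = -4

e = -4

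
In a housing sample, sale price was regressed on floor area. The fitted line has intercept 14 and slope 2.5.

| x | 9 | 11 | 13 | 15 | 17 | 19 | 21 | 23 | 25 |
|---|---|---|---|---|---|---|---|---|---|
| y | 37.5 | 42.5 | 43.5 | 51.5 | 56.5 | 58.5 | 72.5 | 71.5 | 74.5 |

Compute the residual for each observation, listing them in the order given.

x=9: ŷ = 14 + 2.5·9 = 36.5; e = 37.5 − 36.5 = 1
x=11: ŷ = 14 + 2.5·11 = 41.5; e = 42.5 − 41.5 = 1
x=13: ŷ = 14 + 2.5·13 = 46.5; e = 43.5 − 46.5 = -3
x=15: ŷ = 14 + 2.5·15 = 51.5; e = 51.5 − 51.5 = 0
x=17: ŷ = 14 + 2.5·17 = 56.5; e = 56.5 − 56.5 = 0
x=19: ŷ = 14 + 2.5·19 = 61.5; e = 58.5 − 61.5 = -3
x=21: ŷ = 14 + 2.5·21 = 66.5; e = 72.5 − 66.5 = 6
x=23: ŷ = 14 + 2.5·23 = 71.5; e = 71.5 − 71.5 = 0
x=25: ŷ = 14 + 2.5·25 = 76.5; e = 74.5 − 76.5 = -2

1, 1, -3, 0, 0, -3, 6, 0, -2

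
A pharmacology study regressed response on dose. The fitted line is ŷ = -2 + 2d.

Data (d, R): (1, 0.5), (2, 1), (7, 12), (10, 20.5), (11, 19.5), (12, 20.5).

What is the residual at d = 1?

e = 0.5

ŷ = -2 + 2·1 = 0
e = 0.5 − 0 = 0.5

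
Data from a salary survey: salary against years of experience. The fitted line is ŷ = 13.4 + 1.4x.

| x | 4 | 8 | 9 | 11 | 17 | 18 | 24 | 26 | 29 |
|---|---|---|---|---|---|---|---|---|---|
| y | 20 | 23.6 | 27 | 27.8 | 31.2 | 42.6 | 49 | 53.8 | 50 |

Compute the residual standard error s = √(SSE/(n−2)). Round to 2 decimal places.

s = 3.63

x=4: ŷ = 13.4 + 1.4·4 = 19; e = 20 − 19 = 1
x=8: ŷ = 13.4 + 1.4·8 = 24.6; e = 23.6 − 24.6 = -1
x=9: ŷ = 13.4 + 1.4·9 = 26; e = 27 − 26 = 1
x=11: ŷ = 13.4 + 1.4·11 = 28.8; e = 27.8 − 28.8 = -1
x=17: ŷ = 13.4 + 1.4·17 = 37.2; e = 31.2 − 37.2 = -6
x=18: ŷ = 13.4 + 1.4·18 = 38.6; e = 42.6 − 38.6 = 4
x=24: ŷ = 13.4 + 1.4·24 = 47; e = 49 − 47 = 2
x=26: ŷ = 13.4 + 1.4·26 = 49.8; e = 53.8 − 49.8 = 4
x=29: ŷ = 13.4 + 1.4·29 = 54; e = 50 − 54 = -4
SSE = 1 + 1 + 1 + 1 + 36 + 16 + 4 + 16 + 16 = 92
s = √(92/7) = √13.1429 ≈ 3.63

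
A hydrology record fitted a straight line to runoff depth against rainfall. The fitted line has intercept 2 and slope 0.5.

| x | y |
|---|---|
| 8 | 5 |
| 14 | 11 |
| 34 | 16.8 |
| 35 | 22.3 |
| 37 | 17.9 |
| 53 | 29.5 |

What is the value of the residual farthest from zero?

x=8: ŷ = 2 + 0.5·8 = 6; r = 5 − 6 = -1
x=14: ŷ = 2 + 0.5·14 = 9; r = 11 − 9 = 2
x=34: ŷ = 2 + 0.5·34 = 19; r = 16.8 − 19 = -2.2
x=35: ŷ = 2 + 0.5·35 = 19.5; r = 22.3 − 19.5 = 2.8
x=37: ŷ = 2 + 0.5·37 = 20.5; r = 17.9 − 20.5 = -2.6
x=53: ŷ = 2 + 0.5·53 = 28.5; r = 29.5 − 28.5 = 1
Largest |r| is 2.8 at x = 35, residual 2.8.

r = 2.8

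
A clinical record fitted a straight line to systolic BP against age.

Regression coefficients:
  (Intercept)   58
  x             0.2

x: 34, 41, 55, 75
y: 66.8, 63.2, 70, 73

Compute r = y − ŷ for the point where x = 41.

r = -3

ŷ = 58 + 0.2·41 = 66.2
r = 63.2 − 66.2 = -3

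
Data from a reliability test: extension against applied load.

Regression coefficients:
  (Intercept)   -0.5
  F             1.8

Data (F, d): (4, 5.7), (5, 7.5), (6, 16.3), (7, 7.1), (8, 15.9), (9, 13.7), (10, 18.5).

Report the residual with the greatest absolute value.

e = 6

F=4: ŷ = -0.5 + 1.8·4 = 6.7; e = 5.7 − 6.7 = -1
F=5: ŷ = -0.5 + 1.8·5 = 8.5; e = 7.5 − 8.5 = -1
F=6: ŷ = -0.5 + 1.8·6 = 10.3; e = 16.3 − 10.3 = 6
F=7: ŷ = -0.5 + 1.8·7 = 12.1; e = 7.1 − 12.1 = -5
F=8: ŷ = -0.5 + 1.8·8 = 13.9; e = 15.9 − 13.9 = 2
F=9: ŷ = -0.5 + 1.8·9 = 15.7; e = 13.7 − 15.7 = -2
F=10: ŷ = -0.5 + 1.8·10 = 17.5; e = 18.5 − 17.5 = 1
Largest |e| is 6 at F = 6, residual 6.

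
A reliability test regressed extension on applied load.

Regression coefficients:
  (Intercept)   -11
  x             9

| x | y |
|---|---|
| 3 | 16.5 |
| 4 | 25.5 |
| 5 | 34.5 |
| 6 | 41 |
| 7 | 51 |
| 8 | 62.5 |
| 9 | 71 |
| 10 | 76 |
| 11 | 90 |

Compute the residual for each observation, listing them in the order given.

0.5, 0.5, 0.5, -2, -1, 1.5, 1, -3, 2

x=3: ŷ = -11 + 9·3 = 16; e = 16.5 − 16 = 0.5
x=4: ŷ = -11 + 9·4 = 25; e = 25.5 − 25 = 0.5
x=5: ŷ = -11 + 9·5 = 34; e = 34.5 − 34 = 0.5
x=6: ŷ = -11 + 9·6 = 43; e = 41 − 43 = -2
x=7: ŷ = -11 + 9·7 = 52; e = 51 − 52 = -1
x=8: ŷ = -11 + 9·8 = 61; e = 62.5 − 61 = 1.5
x=9: ŷ = -11 + 9·9 = 70; e = 71 − 70 = 1
x=10: ŷ = -11 + 9·10 = 79; e = 76 − 79 = -3
x=11: ŷ = -11 + 9·11 = 88; e = 90 − 88 = 2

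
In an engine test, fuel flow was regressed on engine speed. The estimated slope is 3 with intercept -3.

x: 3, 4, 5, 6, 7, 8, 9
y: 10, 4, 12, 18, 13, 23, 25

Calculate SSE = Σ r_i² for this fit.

x=3: ŷ = -3 + 3·3 = 6; r = 10 − 6 = 4
x=4: ŷ = -3 + 3·4 = 9; r = 4 − 9 = -5
x=5: ŷ = -3 + 3·5 = 12; r = 12 − 12 = 0
x=6: ŷ = -3 + 3·6 = 15; r = 18 − 15 = 3
x=7: ŷ = -3 + 3·7 = 18; r = 13 − 18 = -5
x=8: ŷ = -3 + 3·8 = 21; r = 23 − 21 = 2
x=9: ŷ = -3 + 3·9 = 24; r = 25 − 24 = 1
SSE = 16 + 25 + 0 + 9 + 25 + 4 + 1 = 80

SSE = 80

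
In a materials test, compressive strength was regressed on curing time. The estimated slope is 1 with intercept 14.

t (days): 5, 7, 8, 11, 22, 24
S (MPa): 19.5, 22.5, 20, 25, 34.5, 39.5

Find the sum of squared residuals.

t=5: ŷ = 14 + 5 = 19; e = 19.5 − 19 = 0.5
t=7: ŷ = 14 + 7 = 21; e = 22.5 − 21 = 1.5
t=8: ŷ = 14 + 8 = 22; e = 20 − 22 = -2
t=11: ŷ = 14 + 11 = 25; e = 25 − 25 = 0
t=22: ŷ = 14 + 22 = 36; e = 34.5 − 36 = -1.5
t=24: ŷ = 14 + 24 = 38; e = 39.5 − 38 = 1.5
SSE = 0.25 + 2.25 + 4 + 0 + 2.25 + 2.25 = 11

SSE = 11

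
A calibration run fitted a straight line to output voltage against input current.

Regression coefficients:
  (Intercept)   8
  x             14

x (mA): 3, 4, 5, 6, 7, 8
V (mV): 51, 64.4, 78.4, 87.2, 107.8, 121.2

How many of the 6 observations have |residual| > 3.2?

x=3: V̂ = 8 + 14·3 = 50; r = 51 − 50 = 1
x=4: V̂ = 8 + 14·4 = 64; r = 64.4 − 64 = 0.4
x=5: V̂ = 8 + 14·5 = 78; r = 78.4 − 78 = 0.4
x=6: V̂ = 8 + 14·6 = 92; r = 87.2 − 92 = -4.8
x=7: V̂ = 8 + 14·7 = 106; r = 107.8 − 106 = 1.8
x=8: V̂ = 8 + 14·8 = 120; r = 121.2 − 120 = 1.2
|r| > 3.2: x=6 (|r|=4.8) → 1

1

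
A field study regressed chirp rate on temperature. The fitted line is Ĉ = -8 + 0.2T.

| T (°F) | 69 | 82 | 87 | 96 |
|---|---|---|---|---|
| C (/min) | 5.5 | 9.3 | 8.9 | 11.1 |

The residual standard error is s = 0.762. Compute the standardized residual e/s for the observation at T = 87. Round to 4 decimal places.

Ĉ = -8 + 0.2·87 = 9.4
e = 8.9 − 9.4 = -0.5
e/s = -0.5 / 0.762 = -0.6562

-0.6562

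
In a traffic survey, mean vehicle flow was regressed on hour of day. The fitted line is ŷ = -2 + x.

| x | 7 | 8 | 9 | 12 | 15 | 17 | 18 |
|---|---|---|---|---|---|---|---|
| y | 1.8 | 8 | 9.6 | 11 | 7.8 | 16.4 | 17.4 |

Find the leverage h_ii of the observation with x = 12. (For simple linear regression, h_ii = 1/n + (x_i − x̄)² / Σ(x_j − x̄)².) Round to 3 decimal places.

x̄ = (7 + 8 + 9 + 12 + 15 + 17 + 18)/7 = 12.2857
Σ(x − x̄)² = 27.9388 + 18.3673 + 10.7959 + 0.0816327 + 7.36735 + 22.2245 + 32.6531 = 119.429
h = 1/7 + (-0.285714)²/119.429 = 0.142857 + 0.000683527 = 0.144

h = 0.144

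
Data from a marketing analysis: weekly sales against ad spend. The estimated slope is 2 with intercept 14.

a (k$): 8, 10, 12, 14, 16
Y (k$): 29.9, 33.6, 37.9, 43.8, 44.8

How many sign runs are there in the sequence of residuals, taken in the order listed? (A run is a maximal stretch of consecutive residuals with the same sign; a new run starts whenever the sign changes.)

a=8: ŷ = 14 + 2·8 = 30; r = 29.9 − 30 = -0.1
a=10: ŷ = 14 + 2·10 = 34; r = 33.6 − 34 = -0.4
a=12: ŷ = 14 + 2·12 = 38; r = 37.9 − 38 = -0.1
a=14: ŷ = 14 + 2·14 = 42; r = 43.8 − 42 = 1.8
a=16: ŷ = 14 + 2·16 = 46; r = 44.8 − 46 = -1.2
Signs: − − − + −
Runs: −×3, +×1, −×1 → 3

3 runs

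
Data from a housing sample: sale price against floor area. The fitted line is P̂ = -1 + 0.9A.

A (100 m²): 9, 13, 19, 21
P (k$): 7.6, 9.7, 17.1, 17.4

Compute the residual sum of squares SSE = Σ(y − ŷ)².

A=9: P̂ = -1 + 0.9·9 = 7.1; r = 7.6 − 7.1 = 0.5
A=13: P̂ = -1 + 0.9·13 = 10.7; r = 9.7 − 10.7 = -1
A=19: P̂ = -1 + 0.9·19 = 16.1; r = 17.1 − 16.1 = 1
A=21: P̂ = -1 + 0.9·21 = 17.9; r = 17.4 − 17.9 = -0.5
SSE = 0.25 + 1 + 1 + 0.25 = 2.5

SSE = 2.5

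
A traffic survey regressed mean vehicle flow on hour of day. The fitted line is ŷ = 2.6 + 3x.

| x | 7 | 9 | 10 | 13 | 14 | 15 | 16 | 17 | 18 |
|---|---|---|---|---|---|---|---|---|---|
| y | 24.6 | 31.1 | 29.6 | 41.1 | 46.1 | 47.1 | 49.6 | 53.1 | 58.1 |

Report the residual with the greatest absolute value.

x=7: ŷ = 2.6 + 3·7 = 23.6; e = 24.6 − 23.6 = 1
x=9: ŷ = 2.6 + 3·9 = 29.6; e = 31.1 − 29.6 = 1.5
x=10: ŷ = 2.6 + 3·10 = 32.6; e = 29.6 − 32.6 = -3
x=13: ŷ = 2.6 + 3·13 = 41.6; e = 41.1 − 41.6 = -0.5
x=14: ŷ = 2.6 + 3·14 = 44.6; e = 46.1 − 44.6 = 1.5
x=15: ŷ = 2.6 + 3·15 = 47.6; e = 47.1 − 47.6 = -0.5
x=16: ŷ = 2.6 + 3·16 = 50.6; e = 49.6 − 50.6 = -1
x=17: ŷ = 2.6 + 3·17 = 53.6; e = 53.1 − 53.6 = -0.5
x=18: ŷ = 2.6 + 3·18 = 56.6; e = 58.1 − 56.6 = 1.5
Largest |e| is 3 at x = 10, residual -3.

e = -3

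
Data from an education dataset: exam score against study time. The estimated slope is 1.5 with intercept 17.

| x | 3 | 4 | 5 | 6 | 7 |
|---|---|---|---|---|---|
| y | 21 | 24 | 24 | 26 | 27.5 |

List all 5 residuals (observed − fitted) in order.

x=3: ŷ = 17 + 1.5·3 = 21.5; e = 21 − 21.5 = -0.5
x=4: ŷ = 17 + 1.5·4 = 23; e = 24 − 23 = 1
x=5: ŷ = 17 + 1.5·5 = 24.5; e = 24 − 24.5 = -0.5
x=6: ŷ = 17 + 1.5·6 = 26; e = 26 − 26 = 0
x=7: ŷ = 17 + 1.5·7 = 27.5; e = 27.5 − 27.5 = 0

-0.5, 1, -0.5, 0, 0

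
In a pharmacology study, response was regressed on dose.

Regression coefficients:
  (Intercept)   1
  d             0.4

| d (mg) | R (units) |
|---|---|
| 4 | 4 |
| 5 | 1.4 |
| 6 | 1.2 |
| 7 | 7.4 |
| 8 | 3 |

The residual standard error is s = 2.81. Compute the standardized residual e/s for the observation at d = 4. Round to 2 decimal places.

0.50

ŷ = 1 + 0.4·4 = 2.6
e = 4 − 2.6 = 1.4
e/s = 1.4 / 2.81 = 0.50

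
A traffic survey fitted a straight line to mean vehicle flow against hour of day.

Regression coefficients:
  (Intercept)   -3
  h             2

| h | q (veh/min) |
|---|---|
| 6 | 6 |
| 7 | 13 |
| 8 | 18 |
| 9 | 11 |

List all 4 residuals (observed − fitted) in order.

-3, 2, 5, -4

h=6: ŷ = -3 + 2·6 = 9; r = 6 − 9 = -3
h=7: ŷ = -3 + 2·7 = 11; r = 13 − 11 = 2
h=8: ŷ = -3 + 2·8 = 13; r = 18 − 13 = 5
h=9: ŷ = -3 + 2·9 = 15; r = 11 − 15 = -4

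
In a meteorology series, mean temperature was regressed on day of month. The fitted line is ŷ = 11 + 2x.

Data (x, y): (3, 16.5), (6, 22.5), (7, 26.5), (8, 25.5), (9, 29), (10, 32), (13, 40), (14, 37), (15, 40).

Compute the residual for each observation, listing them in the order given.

-0.5, -0.5, 1.5, -1.5, 0, 1, 3, -2, -1

x=3: ŷ = 11 + 2·3 = 17; e = 16.5 − 17 = -0.5
x=6: ŷ = 11 + 2·6 = 23; e = 22.5 − 23 = -0.5
x=7: ŷ = 11 + 2·7 = 25; e = 26.5 − 25 = 1.5
x=8: ŷ = 11 + 2·8 = 27; e = 25.5 − 27 = -1.5
x=9: ŷ = 11 + 2·9 = 29; e = 29 − 29 = 0
x=10: ŷ = 11 + 2·10 = 31; e = 32 − 31 = 1
x=13: ŷ = 11 + 2·13 = 37; e = 40 − 37 = 3
x=14: ŷ = 11 + 2·14 = 39; e = 37 − 39 = -2
x=15: ŷ = 11 + 2·15 = 41; e = 40 − 41 = -1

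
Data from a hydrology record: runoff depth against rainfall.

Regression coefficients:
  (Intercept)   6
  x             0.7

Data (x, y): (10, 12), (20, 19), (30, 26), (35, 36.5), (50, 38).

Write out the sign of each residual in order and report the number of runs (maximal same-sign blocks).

3 runs

x=10: ŷ = 6 + 0.7·10 = 13; r = 12 − 13 = -1
x=20: ŷ = 6 + 0.7·20 = 20; r = 19 − 20 = -1
x=30: ŷ = 6 + 0.7·30 = 27; r = 26 − 27 = -1
x=35: ŷ = 6 + 0.7·35 = 30.5; r = 36.5 − 30.5 = 6
x=50: ŷ = 6 + 0.7·50 = 41; r = 38 − 41 = -3
Signs: − − − + −
Runs: −×3, +×1, −×1 → 3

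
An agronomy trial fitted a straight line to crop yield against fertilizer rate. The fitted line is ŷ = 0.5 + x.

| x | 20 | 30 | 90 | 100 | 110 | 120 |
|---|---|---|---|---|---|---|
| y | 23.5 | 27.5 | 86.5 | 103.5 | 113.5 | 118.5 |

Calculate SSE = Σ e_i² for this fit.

x=20: ŷ = 0.5 + 20 = 20.5; e = 23.5 − 20.5 = 3
x=30: ŷ = 0.5 + 30 = 30.5; e = 27.5 − 30.5 = -3
x=90: ŷ = 0.5 + 90 = 90.5; e = 86.5 − 90.5 = -4
x=100: ŷ = 0.5 + 100 = 100.5; e = 103.5 − 100.5 = 3
x=110: ŷ = 0.5 + 110 = 110.5; e = 113.5 − 110.5 = 3
x=120: ŷ = 0.5 + 120 = 120.5; e = 118.5 − 120.5 = -2
SSE = 9 + 9 + 16 + 9 + 9 + 4 = 56

SSE = 56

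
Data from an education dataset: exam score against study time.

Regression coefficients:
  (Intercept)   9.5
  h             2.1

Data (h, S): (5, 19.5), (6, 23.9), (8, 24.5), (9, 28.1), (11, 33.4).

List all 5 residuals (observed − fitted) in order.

h=5: Ŝ = 9.5 + 2.1·5 = 20; e = 19.5 − 20 = -0.5
h=6: Ŝ = 9.5 + 2.1·6 = 22.1; e = 23.9 − 22.1 = 1.8
h=8: Ŝ = 9.5 + 2.1·8 = 26.3; e = 24.5 − 26.3 = -1.8
h=9: Ŝ = 9.5 + 2.1·9 = 28.4; e = 28.1 − 28.4 = -0.3
h=11: Ŝ = 9.5 + 2.1·11 = 32.6; e = 33.4 − 32.6 = 0.8

-0.5, 1.8, -1.8, -0.3, 0.8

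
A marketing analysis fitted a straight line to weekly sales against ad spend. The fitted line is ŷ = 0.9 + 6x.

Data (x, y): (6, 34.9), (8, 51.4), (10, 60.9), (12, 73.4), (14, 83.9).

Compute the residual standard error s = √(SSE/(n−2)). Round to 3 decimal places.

x=6: ŷ = 0.9 + 6·6 = 36.9; r = 34.9 − 36.9 = -2
x=8: ŷ = 0.9 + 6·8 = 48.9; r = 51.4 − 48.9 = 2.5
x=10: ŷ = 0.9 + 6·10 = 60.9; r = 60.9 − 60.9 = 0
x=12: ŷ = 0.9 + 6·12 = 72.9; r = 73.4 − 72.9 = 0.5
x=14: ŷ = 0.9 + 6·14 = 84.9; r = 83.9 − 84.9 = -1
SSE = 4 + 6.25 + 0 + 0.25 + 1 = 11.5
s = √(11.5/3) = √3.83333 ≈ 1.958

s = 1.958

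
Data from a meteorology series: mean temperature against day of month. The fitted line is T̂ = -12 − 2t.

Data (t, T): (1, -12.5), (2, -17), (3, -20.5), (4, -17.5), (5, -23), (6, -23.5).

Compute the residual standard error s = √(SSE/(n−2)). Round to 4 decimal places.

s = 2.0616

t=1: T̂ = -12 − 2·1 = -14; e = -12.5 − (-14) = 1.5
t=2: T̂ = -12 − 2·2 = -16; e = -17 − (-16) = -1
t=3: T̂ = -12 − 2·3 = -18; e = -20.5 − (-18) = -2.5
t=4: T̂ = -12 − 2·4 = -20; e = -17.5 − (-20) = 2.5
t=5: T̂ = -12 − 2·5 = -22; e = -23 − (-22) = -1
t=6: T̂ = -12 − 2·6 = -24; e = -23.5 − (-24) = 0.5
SSE = 2.25 + 1 + 6.25 + 6.25 + 1 + 0.25 = 17
s = √(17/4) = √4.25 ≈ 2.0616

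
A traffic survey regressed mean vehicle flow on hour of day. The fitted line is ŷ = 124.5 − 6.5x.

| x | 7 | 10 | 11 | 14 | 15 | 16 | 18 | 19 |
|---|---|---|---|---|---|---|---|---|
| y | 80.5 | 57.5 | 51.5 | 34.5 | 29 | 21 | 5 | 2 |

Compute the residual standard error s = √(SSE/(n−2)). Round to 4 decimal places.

s = 1.8708

x=7: ŷ = 124.5 − 6.5·7 = 79; r = 80.5 − 79 = 1.5
x=10: ŷ = 124.5 − 6.5·10 = 59.5; r = 57.5 − 59.5 = -2
x=11: ŷ = 124.5 − 6.5·11 = 53; r = 51.5 − 53 = -1.5
x=14: ŷ = 124.5 − 6.5·14 = 33.5; r = 34.5 − 33.5 = 1
x=15: ŷ = 124.5 − 6.5·15 = 27; r = 29 − 27 = 2
x=16: ŷ = 124.5 − 6.5·16 = 20.5; r = 21 − 20.5 = 0.5
x=18: ŷ = 124.5 − 6.5·18 = 7.5; r = 5 − 7.5 = -2.5
x=19: ŷ = 124.5 − 6.5·19 = 1; r = 2 − 1 = 1
SSE = 2.25 + 4 + 2.25 + 1 + 4 + 0.25 + 6.25 + 1 = 21
s = √(21/6) = √3.5 ≈ 1.8708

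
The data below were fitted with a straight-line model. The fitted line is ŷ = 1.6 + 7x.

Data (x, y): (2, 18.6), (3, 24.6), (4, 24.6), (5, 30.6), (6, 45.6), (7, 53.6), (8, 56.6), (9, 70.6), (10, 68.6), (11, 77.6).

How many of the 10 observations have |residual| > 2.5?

x=2: ŷ = 1.6 + 7·2 = 15.6; e = 18.6 − 15.6 = 3
x=3: ŷ = 1.6 + 7·3 = 22.6; e = 24.6 − 22.6 = 2
x=4: ŷ = 1.6 + 7·4 = 29.6; e = 24.6 − 29.6 = -5
x=5: ŷ = 1.6 + 7·5 = 36.6; e = 30.6 − 36.6 = -6
x=6: ŷ = 1.6 + 7·6 = 43.6; e = 45.6 − 43.6 = 2
x=7: ŷ = 1.6 + 7·7 = 50.6; e = 53.6 − 50.6 = 3
x=8: ŷ = 1.6 + 7·8 = 57.6; e = 56.6 − 57.6 = -1
x=9: ŷ = 1.6 + 7·9 = 64.6; e = 70.6 − 64.6 = 6
x=10: ŷ = 1.6 + 7·10 = 71.6; e = 68.6 − 71.6 = -3
x=11: ŷ = 1.6 + 7·11 = 78.6; e = 77.6 − 78.6 = -1
|e| > 2.5: x=2 (|e|=3), x=4 (|e|=5), x=5 (|e|=6), x=7 (|e|=3), x=9 (|e|=6), x=10 (|e|=3) → 6

6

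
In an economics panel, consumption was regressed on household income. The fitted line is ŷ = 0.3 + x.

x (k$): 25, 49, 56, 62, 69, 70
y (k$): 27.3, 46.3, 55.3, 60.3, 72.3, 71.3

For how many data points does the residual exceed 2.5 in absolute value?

2

x=25: ŷ = 0.3 + 25 = 25.3; e = 27.3 − 25.3 = 2
x=49: ŷ = 0.3 + 49 = 49.3; e = 46.3 − 49.3 = -3
x=56: ŷ = 0.3 + 56 = 56.3; e = 55.3 − 56.3 = -1
x=62: ŷ = 0.3 + 62 = 62.3; e = 60.3 − 62.3 = -2
x=69: ŷ = 0.3 + 69 = 69.3; e = 72.3 − 69.3 = 3
x=70: ŷ = 0.3 + 70 = 70.3; e = 71.3 − 70.3 = 1
|e| > 2.5: x=49 (|e|=3), x=69 (|e|=3) → 2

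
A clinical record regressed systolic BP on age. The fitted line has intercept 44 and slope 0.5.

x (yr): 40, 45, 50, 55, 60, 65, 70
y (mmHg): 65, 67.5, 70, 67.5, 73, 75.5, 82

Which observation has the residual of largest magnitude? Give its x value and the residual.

x = 55, r = -4

x=40: ŷ = 44 + 0.5·40 = 64; r = 65 − 64 = 1
x=45: ŷ = 44 + 0.5·45 = 66.5; r = 67.5 − 66.5 = 1
x=50: ŷ = 44 + 0.5·50 = 69; r = 70 − 69 = 1
x=55: ŷ = 44 + 0.5·55 = 71.5; r = 67.5 − 71.5 = -4
x=60: ŷ = 44 + 0.5·60 = 74; r = 73 − 74 = -1
x=65: ŷ = 44 + 0.5·65 = 76.5; r = 75.5 − 76.5 = -1
x=70: ŷ = 44 + 0.5·70 = 79; r = 82 − 79 = 3
Largest |r| is 4 at x = 55, residual -4.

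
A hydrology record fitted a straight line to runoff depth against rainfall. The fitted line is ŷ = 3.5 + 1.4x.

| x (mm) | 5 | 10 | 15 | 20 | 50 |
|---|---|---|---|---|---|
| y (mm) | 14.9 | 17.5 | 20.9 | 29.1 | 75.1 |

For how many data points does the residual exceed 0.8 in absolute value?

x=5: ŷ = 3.5 + 1.4·5 = 10.5; e = 14.9 − 10.5 = 4.4
x=10: ŷ = 3.5 + 1.4·10 = 17.5; e = 17.5 − 17.5 = 0
x=15: ŷ = 3.5 + 1.4·15 = 24.5; e = 20.9 − 24.5 = -3.6
x=20: ŷ = 3.5 + 1.4·20 = 31.5; e = 29.1 − 31.5 = -2.4
x=50: ŷ = 3.5 + 1.4·50 = 73.5; e = 75.1 − 73.5 = 1.6
|e| > 0.8: x=5 (|e|=4.4), x=15 (|e|=3.6), x=20 (|e|=2.4), x=50 (|e|=1.6) → 4

4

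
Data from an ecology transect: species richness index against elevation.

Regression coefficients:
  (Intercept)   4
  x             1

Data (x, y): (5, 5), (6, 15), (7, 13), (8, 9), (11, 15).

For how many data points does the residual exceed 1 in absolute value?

x=5: ŷ = 4 + 5 = 9; e = 5 − 9 = -4
x=6: ŷ = 4 + 6 = 10; e = 15 − 10 = 5
x=7: ŷ = 4 + 7 = 11; e = 13 − 11 = 2
x=8: ŷ = 4 + 8 = 12; e = 9 − 12 = -3
x=11: ŷ = 4 + 11 = 15; e = 15 − 15 = 0
|e| > 1: x=5 (|e|=4), x=6 (|e|=5), x=7 (|e|=2), x=8 (|e|=3) → 4

4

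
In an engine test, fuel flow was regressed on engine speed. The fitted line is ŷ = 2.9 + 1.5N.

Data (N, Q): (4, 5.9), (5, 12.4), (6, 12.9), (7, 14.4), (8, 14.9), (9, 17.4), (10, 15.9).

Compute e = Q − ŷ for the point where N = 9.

ŷ = 2.9 + 1.5·9 = 16.4
e = 17.4 − 16.4 = 1

e = 1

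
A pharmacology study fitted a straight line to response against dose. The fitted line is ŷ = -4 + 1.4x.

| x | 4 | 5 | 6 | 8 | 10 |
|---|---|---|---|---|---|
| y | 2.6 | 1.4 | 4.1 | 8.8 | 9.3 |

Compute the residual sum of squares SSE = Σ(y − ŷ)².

x=4: ŷ = -4 + 1.4·4 = 1.6; r = 2.6 − 1.6 = 1
x=5: ŷ = -4 + 1.4·5 = 3; r = 1.4 − 3 = -1.6
x=6: ŷ = -4 + 1.4·6 = 4.4; r = 4.1 − 4.4 = -0.3
x=8: ŷ = -4 + 1.4·8 = 7.2; r = 8.8 − 7.2 = 1.6
x=10: ŷ = -4 + 1.4·10 = 10; r = 9.3 − 10 = -0.7
SSE = 1 + 2.56 + 0.09 + 2.56 + 0.49 = 6.7

SSE = 6.7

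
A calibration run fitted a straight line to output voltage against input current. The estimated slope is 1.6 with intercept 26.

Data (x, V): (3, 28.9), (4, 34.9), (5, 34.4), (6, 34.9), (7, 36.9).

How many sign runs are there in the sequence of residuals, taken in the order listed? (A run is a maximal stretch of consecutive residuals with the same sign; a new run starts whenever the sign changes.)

3 runs

x=3: ŷ = 26 + 1.6·3 = 30.8; r = 28.9 − 30.8 = -1.9
x=4: ŷ = 26 + 1.6·4 = 32.4; r = 34.9 − 32.4 = 2.5
x=5: ŷ = 26 + 1.6·5 = 34; r = 34.4 − 34 = 0.4
x=6: ŷ = 26 + 1.6·6 = 35.6; r = 34.9 − 35.6 = -0.7
x=7: ŷ = 26 + 1.6·7 = 37.2; r = 36.9 − 37.2 = -0.3
Signs: − + + − −
Runs: −×1, +×2, −×2 → 3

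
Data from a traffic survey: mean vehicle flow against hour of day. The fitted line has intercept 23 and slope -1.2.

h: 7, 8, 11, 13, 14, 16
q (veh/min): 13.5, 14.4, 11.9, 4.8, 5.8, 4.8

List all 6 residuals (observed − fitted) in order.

h=7: ŷ = 23 − 1.2·7 = 14.6; r = 13.5 − 14.6 = -1.1
h=8: ŷ = 23 − 1.2·8 = 13.4; r = 14.4 − 13.4 = 1
h=11: ŷ = 23 − 1.2·11 = 9.8; r = 11.9 − 9.8 = 2.1
h=13: ŷ = 23 − 1.2·13 = 7.4; r = 4.8 − 7.4 = -2.6
h=14: ŷ = 23 − 1.2·14 = 6.2; r = 5.8 − 6.2 = -0.4
h=16: ŷ = 23 − 1.2·16 = 3.8; r = 4.8 − 3.8 = 1

-1.1, 1, 2.1, -2.6, -0.4, 1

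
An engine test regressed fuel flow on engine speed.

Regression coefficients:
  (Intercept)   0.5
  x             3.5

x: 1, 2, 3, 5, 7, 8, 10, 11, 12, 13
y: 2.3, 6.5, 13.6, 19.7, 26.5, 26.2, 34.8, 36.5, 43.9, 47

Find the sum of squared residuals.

x=1: ŷ = 0.5 + 3.5·1 = 4; r = 2.3 − 4 = -1.7
x=2: ŷ = 0.5 + 3.5·2 = 7.5; r = 6.5 − 7.5 = -1
x=3: ŷ = 0.5 + 3.5·3 = 11; r = 13.6 − 11 = 2.6
x=5: ŷ = 0.5 + 3.5·5 = 18; r = 19.7 − 18 = 1.7
x=7: ŷ = 0.5 + 3.5·7 = 25; r = 26.5 − 25 = 1.5
x=8: ŷ = 0.5 + 3.5·8 = 28.5; r = 26.2 − 28.5 = -2.3
x=10: ŷ = 0.5 + 3.5·10 = 35.5; r = 34.8 − 35.5 = -0.7
x=11: ŷ = 0.5 + 3.5·11 = 39; r = 36.5 − 39 = -2.5
x=12: ŷ = 0.5 + 3.5·12 = 42.5; r = 43.9 − 42.5 = 1.4
x=13: ŷ = 0.5 + 3.5·13 = 46; r = 47 − 46 = 1
SSE = 2.89 + 1 + 6.76 + 2.89 + 2.25 + 5.29 + 0.49 + 6.25 + 1.96 + 1 = 30.78

SSE = 30.78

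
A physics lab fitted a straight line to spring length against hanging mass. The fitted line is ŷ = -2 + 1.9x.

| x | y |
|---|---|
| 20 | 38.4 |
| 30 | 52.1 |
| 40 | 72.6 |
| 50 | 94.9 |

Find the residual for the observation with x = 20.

ŷ = -2 + 1.9·20 = 36
r = 38.4 − 36 = 2.4

r = 2.4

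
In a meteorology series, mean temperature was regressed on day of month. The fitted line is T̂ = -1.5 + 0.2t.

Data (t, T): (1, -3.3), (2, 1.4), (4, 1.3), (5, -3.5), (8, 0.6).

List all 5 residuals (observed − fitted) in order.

-2, 2.5, 2, -3, 0.5

t=1: T̂ = -1.5 + 0.2·1 = -1.3; r = -3.3 − (-1.3) = -2
t=2: T̂ = -1.5 + 0.2·2 = -1.1; r = 1.4 − (-1.1) = 2.5
t=4: T̂ = -1.5 + 0.2·4 = -0.7; r = 1.3 − (-0.7) = 2
t=5: T̂ = -1.5 + 0.2·5 = -0.5; r = -3.5 − (-0.5) = -3
t=8: T̂ = -1.5 + 0.2·8 = 0.1; r = 0.6 − 0.1 = 0.5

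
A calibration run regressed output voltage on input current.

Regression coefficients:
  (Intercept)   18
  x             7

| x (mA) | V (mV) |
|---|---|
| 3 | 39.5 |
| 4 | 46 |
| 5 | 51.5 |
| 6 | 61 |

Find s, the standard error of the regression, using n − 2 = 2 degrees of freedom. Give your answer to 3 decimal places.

s = 1.323

x=3: V̂ = 18 + 7·3 = 39; r = 39.5 − 39 = 0.5
x=4: V̂ = 18 + 7·4 = 46; r = 46 − 46 = 0
x=5: V̂ = 18 + 7·5 = 53; r = 51.5 − 53 = -1.5
x=6: V̂ = 18 + 7·6 = 60; r = 61 − 60 = 1
SSE = 0.25 + 0 + 2.25 + 1 = 3.5
s = √(3.5/2) = √1.75 ≈ 1.323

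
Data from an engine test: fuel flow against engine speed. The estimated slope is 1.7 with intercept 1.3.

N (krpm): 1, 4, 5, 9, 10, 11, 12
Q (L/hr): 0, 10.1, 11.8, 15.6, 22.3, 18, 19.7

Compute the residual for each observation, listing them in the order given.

N=1: Q̂ = 1.3 + 1.7·1 = 3; e = 0 − 3 = -3
N=4: Q̂ = 1.3 + 1.7·4 = 8.1; e = 10.1 − 8.1 = 2
N=5: Q̂ = 1.3 + 1.7·5 = 9.8; e = 11.8 − 9.8 = 2
N=9: Q̂ = 1.3 + 1.7·9 = 16.6; e = 15.6 − 16.6 = -1
N=10: Q̂ = 1.3 + 1.7·10 = 18.3; e = 22.3 − 18.3 = 4
N=11: Q̂ = 1.3 + 1.7·11 = 20; e = 18 − 20 = -2
N=12: Q̂ = 1.3 + 1.7·12 = 21.7; e = 19.7 − 21.7 = -2

-3, 2, 2, -1, 4, -2, -2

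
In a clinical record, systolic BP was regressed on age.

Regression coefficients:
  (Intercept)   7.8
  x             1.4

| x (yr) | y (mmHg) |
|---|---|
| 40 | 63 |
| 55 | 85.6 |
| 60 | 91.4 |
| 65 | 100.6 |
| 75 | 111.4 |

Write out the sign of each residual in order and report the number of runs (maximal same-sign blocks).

5 runs

x=40: ŷ = 7.8 + 1.4·40 = 63.8; e = 63 − 63.8 = -0.8
x=55: ŷ = 7.8 + 1.4·55 = 84.8; e = 85.6 − 84.8 = 0.8
x=60: ŷ = 7.8 + 1.4·60 = 91.8; e = 91.4 − 91.8 = -0.4
x=65: ŷ = 7.8 + 1.4·65 = 98.8; e = 100.6 − 98.8 = 1.8
x=75: ŷ = 7.8 + 1.4·75 = 112.8; e = 111.4 − 112.8 = -1.4
Signs: − + − + −
Runs: −×1, +×1, −×1, +×1, −×1 → 5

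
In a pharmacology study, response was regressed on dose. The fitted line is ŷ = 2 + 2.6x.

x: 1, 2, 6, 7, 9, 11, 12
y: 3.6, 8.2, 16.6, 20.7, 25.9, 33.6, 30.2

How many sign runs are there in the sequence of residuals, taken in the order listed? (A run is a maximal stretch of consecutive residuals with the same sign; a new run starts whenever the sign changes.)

5 runs

x=1: ŷ = 2 + 2.6·1 = 4.6; r = 3.6 − 4.6 = -1
x=2: ŷ = 2 + 2.6·2 = 7.2; r = 8.2 − 7.2 = 1
x=6: ŷ = 2 + 2.6·6 = 17.6; r = 16.6 − 17.6 = -1
x=7: ŷ = 2 + 2.6·7 = 20.2; r = 20.7 − 20.2 = 0.5
x=9: ŷ = 2 + 2.6·9 = 25.4; r = 25.9 − 25.4 = 0.5
x=11: ŷ = 2 + 2.6·11 = 30.6; r = 33.6 − 30.6 = 3
x=12: ŷ = 2 + 2.6·12 = 33.2; r = 30.2 − 33.2 = -3
Signs: − + − + + + −
Runs: −×1, +×1, −×1, +×3, −×1 → 5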